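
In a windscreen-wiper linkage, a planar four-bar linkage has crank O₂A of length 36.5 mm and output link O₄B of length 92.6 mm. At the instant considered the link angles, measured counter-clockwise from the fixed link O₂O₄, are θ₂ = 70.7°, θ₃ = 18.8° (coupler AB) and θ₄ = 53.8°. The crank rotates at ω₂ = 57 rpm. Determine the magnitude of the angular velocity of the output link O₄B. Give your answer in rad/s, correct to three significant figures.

3.23

ω₂ = 5.969 rad/s (from 57 rpm).
Differentiating the loop-closure r₂e^{iθ₂}+r₃e^{iθ₃}=r₁+r₄e^{iθ₄} gives r₂ω₂e^{iθ₂}+r₃ω₃e^{iθ₃}=r₄ω₄e^{iθ₄}.
Eliminating the other unknown: ω₄ = r₂ω₂ sin(θ₂−θ₃) / [r₄ sin(θ₄−θ₃)].
Numerator sine = +0.78694; denominator sine = +0.57358.
Result = 0.0365·5.969·(+0.78694) / (0.0926·(+0.57358)) = +3.228 rad/s; magnitude 3.228 rad/s.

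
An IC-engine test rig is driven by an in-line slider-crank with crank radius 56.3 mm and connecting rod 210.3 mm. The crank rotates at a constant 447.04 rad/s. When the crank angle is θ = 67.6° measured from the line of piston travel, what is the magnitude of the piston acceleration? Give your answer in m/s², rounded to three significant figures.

2110

ω = 447 rad/s
x(θ) = r cosθ + √(L² − r² sin²θ); with ω constant, a = ω²·d²x/dθ².
d²x/dθ² = −r cosθ − r²(cos2θ)/√u − r⁴ sin²2θ/(4u^{3/2}),  u = L² − r² sin²θ = 0.0415167 m².
Substituting r = 0.0563 m, L = 0.2103 m, θ = 67.6°: d²x/dθ² = -0.010563 m.
a = ω²·d²x/dθ² = (447)²·(-0.010563) = -2111 m/s²;  |a| = 2111 m/s².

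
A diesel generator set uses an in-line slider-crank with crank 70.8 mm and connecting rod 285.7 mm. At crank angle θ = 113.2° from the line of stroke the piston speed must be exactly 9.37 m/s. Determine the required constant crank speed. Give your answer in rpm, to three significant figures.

1530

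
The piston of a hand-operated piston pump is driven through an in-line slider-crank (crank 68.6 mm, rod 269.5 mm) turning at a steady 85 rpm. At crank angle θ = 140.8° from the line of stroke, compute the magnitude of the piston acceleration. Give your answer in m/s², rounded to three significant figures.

ω = 2π·85/60 = 8.901 rad/s
x(θ) = r cosθ + √(L² − r² sin²θ); with ω constant, a = ω²·d²x/dθ².
d²x/dθ² = −r cosθ − r²(cos2θ)/√u − r⁴ sin²2θ/(4u^{3/2}),  u = L² − r² sin²θ = 0.0707504 m².
Substituting r = 0.0686 m, L = 0.2695 m, θ = 140.8°: d²x/dθ² = +0.049321 m.
a = ω²·d²x/dθ² = (8.901)²·(+0.049321) = +3.9078 m/s²;  |a| = 3.9078 m/s².

3.91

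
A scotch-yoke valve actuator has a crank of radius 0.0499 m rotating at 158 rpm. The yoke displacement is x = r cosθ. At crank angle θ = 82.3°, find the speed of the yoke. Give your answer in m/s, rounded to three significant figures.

0.818

ω = 16.55 rad/s (from 158 rpm).
x = r cosθ ⇒ ẋ = −rω sinθ.
|v| = rω|sinθ| = 0.0499·16.55·|sin 82.3°| = 0.81819 m/s.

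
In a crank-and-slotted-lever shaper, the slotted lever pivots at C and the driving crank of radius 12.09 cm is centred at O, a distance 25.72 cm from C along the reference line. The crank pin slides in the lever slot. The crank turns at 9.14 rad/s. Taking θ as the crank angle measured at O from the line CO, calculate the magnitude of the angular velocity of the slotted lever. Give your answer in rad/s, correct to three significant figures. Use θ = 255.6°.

ω = 9.14 rad/s
Crank pin A relative to C: A = (d + r cosθ, r sinθ); lever angle φ = atan2(r sinθ, d + r cosθ).
Differentiating tanφ: φ̇ = rω(d cosθ + r)/(d² + r² + 2dr cosθ).
d² + r² + 2dr cosθ = |CA|² = 0.0653024 m²;  d cosθ + r = +0.056937 m.
|ω_lever| = |0.1209·9.14·+0.056937| / 0.0653024 = 0.96347 rad/s.

0.963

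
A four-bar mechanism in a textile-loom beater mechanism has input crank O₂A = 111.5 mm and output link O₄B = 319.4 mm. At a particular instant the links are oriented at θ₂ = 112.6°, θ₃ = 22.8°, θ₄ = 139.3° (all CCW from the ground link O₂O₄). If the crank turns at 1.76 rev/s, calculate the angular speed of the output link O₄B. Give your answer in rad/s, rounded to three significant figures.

4.31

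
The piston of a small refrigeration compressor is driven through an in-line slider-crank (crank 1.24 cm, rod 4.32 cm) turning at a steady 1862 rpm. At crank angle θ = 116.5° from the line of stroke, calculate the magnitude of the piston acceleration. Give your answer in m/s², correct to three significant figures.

ω = 2π·1862/60 = 195 rad/s
x(θ) = r cosθ + √(L² − r² sin²θ); with ω constant, a = ω²·d²x/dθ².
d²x/dθ² = −r cosθ − r²(cos2θ)/√u − r⁴ sin²2θ/(4u^{3/2}),  u = L² − r² sin²θ = 0.00174309 m².
Substituting r = 0.0124 m, L = 0.0432 m, θ = 116.5°: d²x/dθ² = +0.0076974 m.
a = ω²·d²x/dθ² = (195)²·(+0.0076974) = +292.66 m/s²;  |a| = 292.66 m/s².

293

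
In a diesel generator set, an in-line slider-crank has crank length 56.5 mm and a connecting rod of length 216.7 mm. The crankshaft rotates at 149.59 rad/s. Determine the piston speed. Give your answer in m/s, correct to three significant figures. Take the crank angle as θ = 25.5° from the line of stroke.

4.50

ω = 149.6 rad/s
For an in-line slider-crank, x = r cosθ + √(L² − r² sin²θ), so v = −rω sinθ·[1 + r cosθ/√(L² − r² sin²θ)].
With r = 0.0565 m, L = 0.2167 m, θ = 25.5°: √(L² − r² sin²θ) = 0.21533 m.
v = −0.0565·149.6·0.43051·[1 + 0.0565·0.90259/0.21533] = -4.5003 m/s.
|v| = 4.5003 m/s.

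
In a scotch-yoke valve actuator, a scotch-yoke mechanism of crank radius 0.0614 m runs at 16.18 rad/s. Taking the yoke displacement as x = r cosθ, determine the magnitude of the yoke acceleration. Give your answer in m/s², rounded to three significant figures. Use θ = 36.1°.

ω = 16.18 rad/s
x = r cosθ ⇒ ẍ = −rω² cosθ (ω constant).
|a| = rω²|cosθ| = 0.0614·(16.18)²·|cos 36.1°| = 12.988 m/s².

13.0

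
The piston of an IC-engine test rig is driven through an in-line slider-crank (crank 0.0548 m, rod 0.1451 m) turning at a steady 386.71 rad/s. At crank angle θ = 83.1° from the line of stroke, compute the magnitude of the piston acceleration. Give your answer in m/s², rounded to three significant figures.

2250

ω = 386.7 rad/s
x(θ) = r cosθ + √(L² − r² sin²θ); with ω constant, a = ω²·d²x/dθ².
d²x/dθ² = −r cosθ − r²(cos2θ)/√u − r⁴ sin²2θ/(4u^{3/2}),  u = L² − r² sin²θ = 0.0180943 m².
Substituting r = 0.0548 m, L = 0.1451 m, θ = 83.1°: d²x/dθ² = +0.015044 m.
a = ω²·d²x/dθ² = (386.7)²·(+0.015044) = +2249.8 m/s²;  |a| = 2249.8 m/s².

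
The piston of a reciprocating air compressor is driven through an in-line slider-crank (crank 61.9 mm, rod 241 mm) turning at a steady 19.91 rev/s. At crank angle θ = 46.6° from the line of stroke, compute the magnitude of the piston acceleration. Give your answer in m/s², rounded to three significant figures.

656

ω = 2π·19.9 = 125.1 rad/s
x(θ) = r cosθ + √(L² − r² sin²θ); with ω constant, a = ω²·d²x/dθ².
d²x/dθ² = −r cosθ − r²(cos2θ)/√u − r⁴ sin²2θ/(4u^{3/2}),  u = L² − r² sin²θ = 0.0560583 m².
Substituting r = 0.0619 m, L = 0.241 m, θ = 46.6°: d²x/dθ² = -0.041903 m.
a = ω²·d²x/dθ² = (125.1)²·(-0.041903) = -655.76 m/s²;  |a| = 655.76 m/s².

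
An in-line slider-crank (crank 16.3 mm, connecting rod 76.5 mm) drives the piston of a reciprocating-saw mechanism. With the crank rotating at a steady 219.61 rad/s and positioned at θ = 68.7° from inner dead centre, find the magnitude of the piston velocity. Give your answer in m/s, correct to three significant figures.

3.60

ω = 219.6 rad/s
For an in-line slider-crank, x = r cosθ + √(L² − r² sin²θ), so v = −rω sinθ·[1 + r cosθ/√(L² − r² sin²θ)].
With r = 0.0163 m, L = 0.0765 m, θ = 68.7°: √(L² − r² sin²θ) = 0.074977 m.
v = −0.0163·219.6·0.93169·[1 + 0.0163·0.36325/0.074977] = -3.5985 m/s.
|v| = 3.5985 m/s.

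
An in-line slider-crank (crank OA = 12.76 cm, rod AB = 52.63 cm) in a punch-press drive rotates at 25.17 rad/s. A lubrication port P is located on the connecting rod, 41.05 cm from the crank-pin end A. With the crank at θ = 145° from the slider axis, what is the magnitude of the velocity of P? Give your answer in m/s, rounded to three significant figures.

ω = 25.17 rad/s.  Crank-pin speed |V_A| = rω = 3.2117 m/s, perpendicular to OA.
Rod angle: sinφ = −(r/L) sinθ ⇒ φ = -7.994°; ω_rod = −rω cosθ/√(L²−r²sin²θ) = +5.0478 rad/s.
V_P = V_A + ω_rod × AP, with AP = 0.4105 m along the rod.
Components: V_Px = −rω sinθ − a·ω_rod·sinφ = -1.554 m/s;  V_Py = rω cosθ + a·ω_rod·cosφ = -0.57886 m/s.
|V_P| = √(V_Px² + V_Py²) = 1.6583 m/s.

1.66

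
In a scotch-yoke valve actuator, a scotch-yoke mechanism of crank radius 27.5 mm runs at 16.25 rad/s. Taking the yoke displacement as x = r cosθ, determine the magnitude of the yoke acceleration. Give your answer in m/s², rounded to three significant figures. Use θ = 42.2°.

ω = 16.25 rad/s
x = r cosθ ⇒ ẍ = −rω² cosθ (ω constant).
|a| = rω²|cosθ| = 0.0275·(16.25)²·|cos 42.2°| = 5.3795 m/s².

5.38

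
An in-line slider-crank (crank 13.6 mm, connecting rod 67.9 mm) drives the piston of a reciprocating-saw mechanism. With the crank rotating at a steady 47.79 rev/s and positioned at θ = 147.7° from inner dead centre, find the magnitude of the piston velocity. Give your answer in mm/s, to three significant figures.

1810

ω = 2π·47.8 = 300.3 rad/s
For an in-line slider-crank, x = r cosθ + √(L² − r² sin²θ), so v = −rω sinθ·[1 + r cosθ/√(L² − r² sin²θ)].
With r = 0.0136 m, L = 0.0679 m, θ = 147.7°: √(L² − r² sin²θ) = 0.06751 m.
v = −0.0136·300.3·0.53435·[1 + 0.0136·-0.84526/0.06751] = -1.8106 m/s.
|v| = 1.8106 m/s = 1810.6 mm/s.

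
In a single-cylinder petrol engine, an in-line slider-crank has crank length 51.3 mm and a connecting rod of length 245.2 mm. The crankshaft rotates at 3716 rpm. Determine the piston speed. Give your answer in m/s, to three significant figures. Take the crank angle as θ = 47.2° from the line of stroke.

ω = 2π·3716/60 = 389.1 rad/s
For an in-line slider-crank, x = r cosθ + √(L² − r² sin²θ), so v = −rω sinθ·[1 + r cosθ/√(L² − r² sin²θ)].
With r = 0.0513 m, L = 0.2452 m, θ = 47.2°: √(L² − r² sin²θ) = 0.24229 m.
v = −0.0513·389.1·0.73373·[1 + 0.0513·0.67944/0.24229] = -16.754 m/s.
|v| = 16.754 m/s.

16.8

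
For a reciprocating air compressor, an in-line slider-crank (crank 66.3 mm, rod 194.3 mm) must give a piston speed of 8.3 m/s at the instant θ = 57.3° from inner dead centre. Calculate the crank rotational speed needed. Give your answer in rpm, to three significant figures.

For an in-line slider-crank, |v_piston| = rω|sinθ|·[1 + r cosθ/√(L² − r² sin²θ)].
With r = 0.0663 m, L = 0.1943 m, θ = 57.3°: the bracketed kinematic factor |dx/dθ| = 0.066529 m.
ω = v/|dx/dθ| = 8.3/0.066529 = 124.76 rad/s.
N = 60ω/(2π) = 1191.3 rpm.

1190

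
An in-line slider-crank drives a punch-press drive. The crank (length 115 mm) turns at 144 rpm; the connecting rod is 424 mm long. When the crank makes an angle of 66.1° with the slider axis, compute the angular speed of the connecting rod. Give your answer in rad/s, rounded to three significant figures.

1.71

ω = 15.08 rad/s (converted from 144 rpm).
The rod makes angle φ with the slider axis where L sinφ = r sinθ; differentiating, L cosφ·φ̇ = r ω cosθ.
L cosφ = √(L² − r² sin²θ) = 0.41076 m.
|ω_rod| = r ω |cosθ| / √(L² − r² sin²θ) = 0.115·15.08·0.40514/0.41076 = 1.7104 rad/s.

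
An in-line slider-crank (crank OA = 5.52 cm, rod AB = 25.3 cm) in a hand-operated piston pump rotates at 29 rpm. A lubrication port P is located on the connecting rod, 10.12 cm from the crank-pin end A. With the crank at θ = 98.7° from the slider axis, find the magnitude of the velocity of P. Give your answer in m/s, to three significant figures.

0.164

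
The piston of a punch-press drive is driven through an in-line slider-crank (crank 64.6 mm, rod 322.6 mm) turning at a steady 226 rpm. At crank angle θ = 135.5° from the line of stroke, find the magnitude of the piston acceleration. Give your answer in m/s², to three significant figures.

ω = 2π·226/60 = 23.67 rad/s
x(θ) = r cosθ + √(L² − r² sin²θ); with ω constant, a = ω²·d²x/dθ².
d²x/dθ² = −r cosθ − r²(cos2θ)/√u − r⁴ sin²2θ/(4u^{3/2}),  u = L² − r² sin²θ = 0.102021 m².
Substituting r = 0.0646 m, L = 0.3226 m, θ = 135.5°: d²x/dθ² = +0.045714 m.
a = ω²·d²x/dθ² = (23.67)²·(+0.045714) = +25.605 m/s²;  |a| = 25.605 m/s².

25.6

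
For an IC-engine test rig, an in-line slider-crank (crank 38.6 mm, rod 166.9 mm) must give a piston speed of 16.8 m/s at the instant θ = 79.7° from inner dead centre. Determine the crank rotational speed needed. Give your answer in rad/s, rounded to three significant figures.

424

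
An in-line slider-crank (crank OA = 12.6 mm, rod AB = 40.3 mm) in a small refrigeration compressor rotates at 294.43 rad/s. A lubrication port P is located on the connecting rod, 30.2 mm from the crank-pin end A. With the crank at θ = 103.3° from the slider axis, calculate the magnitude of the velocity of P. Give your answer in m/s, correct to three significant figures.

ω = 294.4 rad/s.  Crank-pin speed |V_A| = rω = 3.7098 m/s, perpendicular to OA.
Rod angle: sinφ = −(r/L) sinθ ⇒ φ = -17.714°; ω_rod = −rω cosθ/√(L²−r²sin²θ) = +22.231 rad/s.
V_P = V_A + ω_rod × AP, with AP = 0.0302 m along the rod.
Components: V_Px = −rω sinθ − a·ω_rod·sinφ = -3.406 m/s;  V_Py = rω cosθ + a·ω_rod·cosφ = -0.21389 m/s.
|V_P| = √(V_Px² + V_Py²) = 3.4127 m/s.

3.41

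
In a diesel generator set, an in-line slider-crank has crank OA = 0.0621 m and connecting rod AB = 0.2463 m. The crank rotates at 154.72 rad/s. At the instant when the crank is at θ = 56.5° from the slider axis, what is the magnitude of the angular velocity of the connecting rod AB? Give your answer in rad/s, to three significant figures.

22.0

ω = 154.7 rad/s
The rod makes angle φ with the slider axis where L sinφ = r sinθ; differentiating, L cosφ·φ̇ = r ω cosθ.
L cosφ = √(L² − r² sin²θ) = 0.24079 m.
|ω_rod| = r ω |cosθ| / √(L² − r² sin²θ) = 0.0621·154.7·0.55194/0.24079 = 22.023 rad/s.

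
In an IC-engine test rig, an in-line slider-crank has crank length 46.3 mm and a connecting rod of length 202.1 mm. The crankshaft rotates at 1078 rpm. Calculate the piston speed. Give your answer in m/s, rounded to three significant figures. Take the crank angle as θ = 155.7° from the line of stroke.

ω = 2π·1078/60 = 112.9 rad/s
For an in-line slider-crank, x = r cosθ + √(L² − r² sin²θ), so v = −rω sinθ·[1 + r cosθ/√(L² − r² sin²θ)].
With r = 0.0463 m, L = 0.2021 m, θ = 155.7°: √(L² − r² sin²θ) = 0.2012 m.
v = −0.0463·112.9·0.41151·[1 + 0.0463·-0.91140/0.2012] = -1.6998 m/s.
|v| = 1.6998 m/s.

1.70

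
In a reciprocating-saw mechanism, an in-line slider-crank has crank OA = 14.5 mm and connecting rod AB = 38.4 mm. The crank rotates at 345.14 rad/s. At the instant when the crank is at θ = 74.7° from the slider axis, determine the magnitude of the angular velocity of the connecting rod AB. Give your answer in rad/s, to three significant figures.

36.9

ω = 345.1 rad/s
The rod makes angle φ with the slider axis where L sinφ = r sinθ; differentiating, L cosφ·φ̇ = r ω cosθ.
L cosφ = √(L² − r² sin²θ) = 0.035762 m.
|ω_rod| = r ω |cosθ| / √(L² − r² sin²θ) = 0.0145·345.1·0.26387/0.035762 = 36.926 rad/s.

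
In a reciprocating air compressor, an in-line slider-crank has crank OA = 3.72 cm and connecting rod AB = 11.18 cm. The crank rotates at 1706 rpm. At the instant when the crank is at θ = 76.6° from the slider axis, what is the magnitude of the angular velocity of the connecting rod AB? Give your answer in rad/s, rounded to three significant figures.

14.6

ω = 178.7 rad/s (converted from 1706 rpm).
The rod makes angle φ with the slider axis where L sinφ = r sinθ; differentiating, L cosφ·φ̇ = r ω cosθ.
L cosφ = √(L² − r² sin²θ) = 0.10578 m.
|ω_rod| = r ω |cosθ| / √(L² − r² sin²θ) = 0.0372·178.7·0.23175/0.10578 = 14.56 rad/s.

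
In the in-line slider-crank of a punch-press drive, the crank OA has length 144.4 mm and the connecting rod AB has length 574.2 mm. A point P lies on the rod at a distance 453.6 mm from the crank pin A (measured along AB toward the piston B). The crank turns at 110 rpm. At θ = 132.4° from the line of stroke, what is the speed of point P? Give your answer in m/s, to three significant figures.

1.09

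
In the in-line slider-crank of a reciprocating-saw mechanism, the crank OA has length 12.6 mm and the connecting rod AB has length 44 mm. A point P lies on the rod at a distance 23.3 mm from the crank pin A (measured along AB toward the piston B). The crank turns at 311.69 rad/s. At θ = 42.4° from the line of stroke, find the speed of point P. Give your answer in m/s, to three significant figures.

3.25

ω = 311.7 rad/s.  Crank-pin speed |V_A| = rω = 3.9273 m/s, perpendicular to OA.
Rod angle: sinφ = −(r/L) sinθ ⇒ φ = -11.134°; ω_rod = −rω cosθ/√(L²−r²sin²θ) = -67.176 rad/s.
V_P = V_A + ω_rod × AP, with AP = 0.0233 m along the rod.
Components: V_Px = −rω sinθ − a·ω_rod·sinφ = -2.9504 m/s;  V_Py = rω cosθ + a·ω_rod·cosφ = +1.3644 m/s.
|V_P| = √(V_Px² + V_Py²) = 3.2506 m/s.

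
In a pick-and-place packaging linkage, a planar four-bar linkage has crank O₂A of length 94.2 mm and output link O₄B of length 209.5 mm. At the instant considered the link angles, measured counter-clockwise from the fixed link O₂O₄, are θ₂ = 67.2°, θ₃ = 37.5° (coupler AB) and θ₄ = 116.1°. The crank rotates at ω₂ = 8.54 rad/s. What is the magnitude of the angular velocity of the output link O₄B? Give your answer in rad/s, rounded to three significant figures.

1.94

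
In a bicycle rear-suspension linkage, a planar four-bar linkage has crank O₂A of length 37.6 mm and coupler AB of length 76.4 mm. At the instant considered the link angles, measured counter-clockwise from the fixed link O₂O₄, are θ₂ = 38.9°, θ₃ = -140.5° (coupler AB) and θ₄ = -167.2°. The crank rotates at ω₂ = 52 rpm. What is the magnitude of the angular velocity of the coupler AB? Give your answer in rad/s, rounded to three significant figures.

2.62

ω₂ = 5.445 rad/s (from 52 rpm).
Differentiating the loop-closure r₂e^{iθ₂}+r₃e^{iθ₃}=r₁+r₄e^{iθ₄} gives r₂ω₂e^{iθ₂}+r₃ω₃e^{iθ₃}=r₄ω₄e^{iθ₄}.
Eliminating the other unknown: ω₃ = r₂ω₂ sin(θ₄−θ₂) / [r₃ sin(θ₃−θ₄)].
Numerator sine = +0.43994; denominator sine = +0.44932.
Result = 0.0376·5.445·(+0.43994) / (0.0764·(+0.44932)) = +2.624 rad/s; magnitude 2.624 rad/s.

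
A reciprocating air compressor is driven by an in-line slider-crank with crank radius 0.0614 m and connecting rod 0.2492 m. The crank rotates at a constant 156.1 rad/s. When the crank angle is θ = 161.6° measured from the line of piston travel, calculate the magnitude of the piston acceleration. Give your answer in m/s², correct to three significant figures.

1120

ω = 156.1 rad/s
x(θ) = r cosθ + √(L² − r² sin²θ); with ω constant, a = ω²·d²x/dθ².
d²x/dθ² = −r cosθ − r²(cos2θ)/√u − r⁴ sin²2θ/(4u^{3/2}),  u = L² − r² sin²θ = 0.061725 m².
Substituting r = 0.0614 m, L = 0.2492 m, θ = 161.6°: d²x/dθ² = +0.046027 m.
a = ω²·d²x/dθ² = (156.1)²·(+0.046027) = +1121.6 m/s²;  |a| = 1121.6 m/s².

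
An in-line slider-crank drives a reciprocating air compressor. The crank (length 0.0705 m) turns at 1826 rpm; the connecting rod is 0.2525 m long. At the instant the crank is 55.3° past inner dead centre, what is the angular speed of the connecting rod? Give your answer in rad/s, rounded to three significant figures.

ω = 191.2 rad/s (converted from 1826 rpm).
The rod makes angle φ with the slider axis where L sinφ = r sinθ; differentiating, L cosφ·φ̇ = r ω cosθ.
L cosφ = √(L² − r² sin²θ) = 0.24576 m.
|ω_rod| = r ω |cosθ| / √(L² − r² sin²θ) = 0.0705·191.2·0.56928/0.24576 = 31.228 rad/s.

31.2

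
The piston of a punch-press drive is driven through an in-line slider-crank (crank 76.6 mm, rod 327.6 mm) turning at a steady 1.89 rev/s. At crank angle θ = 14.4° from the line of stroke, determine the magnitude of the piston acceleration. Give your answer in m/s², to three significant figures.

12.7

ω = 2π·1.89 = 11.88 rad/s
x(θ) = r cosθ + √(L² − r² sin²θ); with ω constant, a = ω²·d²x/dθ².
d²x/dθ² = −r cosθ − r²(cos2θ)/√u − r⁴ sin²2θ/(4u^{3/2}),  u = L² − r² sin²θ = 0.106959 m².
Substituting r = 0.0766 m, L = 0.3276 m, θ = 14.4°: d²x/dθ² = -0.089972 m.
a = ω²·d²x/dθ² = (11.88)²·(-0.089972) = -12.688 m/s²;  |a| = 12.688 m/s².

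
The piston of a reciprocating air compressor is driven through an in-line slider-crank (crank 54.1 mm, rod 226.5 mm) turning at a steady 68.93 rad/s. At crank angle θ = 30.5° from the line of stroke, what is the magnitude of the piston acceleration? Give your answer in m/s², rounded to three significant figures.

252

ω = 68.93 rad/s
x(θ) = r cosθ + √(L² − r² sin²θ); with ω constant, a = ω²·d²x/dθ².
d²x/dθ² = −r cosθ − r²(cos2θ)/√u − r⁴ sin²2θ/(4u^{3/2}),  u = L² − r² sin²θ = 0.0505483 m².
Substituting r = 0.0541 m, L = 0.2265 m, θ = 30.5°: d²x/dθ² = -0.053069 m.
a = ω²·d²x/dθ² = (68.93)²·(-0.053069) = -252.15 m/s²;  |a| = 252.15 m/s².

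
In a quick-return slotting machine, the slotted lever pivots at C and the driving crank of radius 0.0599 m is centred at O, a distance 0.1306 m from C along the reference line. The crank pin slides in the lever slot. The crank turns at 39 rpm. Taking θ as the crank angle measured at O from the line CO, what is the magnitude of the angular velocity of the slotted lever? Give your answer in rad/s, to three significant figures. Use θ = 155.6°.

ω = 4.084 rad/s (from 39 rpm).
Crank pin A relative to C: A = (d + r cosθ, r sinθ); lever angle φ = atan2(r sinθ, d + r cosθ).
Differentiating tanφ: φ̇ = rω(d cosθ + r)/(d² + r² + 2dr cosθ).
d² + r² + 2dr cosθ = |CA|² = 0.00639592 m²;  d cosθ + r = -0.059035 m.
|ω_lever| = |0.0599·4.084·-0.059035| / 0.00639592 = 2.258 rad/s.

2.26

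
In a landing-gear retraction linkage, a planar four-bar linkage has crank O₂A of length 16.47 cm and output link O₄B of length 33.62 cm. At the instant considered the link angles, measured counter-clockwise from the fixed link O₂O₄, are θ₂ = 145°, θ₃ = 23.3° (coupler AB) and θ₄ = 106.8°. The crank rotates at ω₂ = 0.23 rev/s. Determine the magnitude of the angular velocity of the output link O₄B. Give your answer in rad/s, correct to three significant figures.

ω₂ = 1.445 rad/s (from 0.23 rev/s).
Differentiating the loop-closure r₂e^{iθ₂}+r₃e^{iθ₃}=r₁+r₄e^{iθ₄} gives r₂ω₂e^{iθ₂}+r₃ω₃e^{iθ₃}=r₄ω₄e^{iθ₄}.
Eliminating the other unknown: ω₄ = r₂ω₂ sin(θ₂−θ₃) / [r₄ sin(θ₄−θ₃)].
Numerator sine = +0.85081; denominator sine = +0.99357.
Result = 0.1647·1.445·(+0.85081) / (0.3362·(+0.99357)) = +0.60623 rad/s; magnitude 0.60623 rad/s.

0.606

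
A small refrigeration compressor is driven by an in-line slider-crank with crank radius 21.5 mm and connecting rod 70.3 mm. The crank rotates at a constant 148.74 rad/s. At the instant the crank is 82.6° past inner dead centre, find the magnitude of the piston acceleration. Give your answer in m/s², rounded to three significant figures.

86.1

ω = 148.7 rad/s
x(θ) = r cosθ + √(L² − r² sin²θ); with ω constant, a = ω²·d²x/dθ².
d²x/dθ² = −r cosθ − r²(cos2θ)/√u − r⁴ sin²2θ/(4u^{3/2}),  u = L² − r² sin²θ = 0.00448751 m².
Substituting r = 0.0215 m, L = 0.0703 m, θ = 82.6°: d²x/dθ² = +0.0038908 m.
a = ω²·d²x/dθ² = (148.7)²·(+0.0038908) = +86.078 m/s²;  |a| = 86.078 m/s².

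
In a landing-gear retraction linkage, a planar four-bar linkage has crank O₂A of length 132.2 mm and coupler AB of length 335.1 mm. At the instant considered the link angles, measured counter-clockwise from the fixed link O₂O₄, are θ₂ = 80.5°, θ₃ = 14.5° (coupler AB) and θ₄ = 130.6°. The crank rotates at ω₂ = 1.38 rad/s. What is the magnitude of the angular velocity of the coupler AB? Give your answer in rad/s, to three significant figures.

0.465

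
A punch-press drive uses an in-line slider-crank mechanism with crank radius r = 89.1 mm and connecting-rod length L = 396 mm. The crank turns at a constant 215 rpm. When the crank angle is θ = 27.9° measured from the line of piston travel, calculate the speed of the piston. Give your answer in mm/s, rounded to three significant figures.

ω = 2π·215/60 = 22.51 rad/s
For an in-line slider-crank, x = r cosθ + √(L² − r² sin²θ), so v = −rω sinθ·[1 + r cosθ/√(L² − r² sin²θ)].
With r = 0.0891 m, L = 0.396 m, θ = 27.9°: √(L² − r² sin²θ) = 0.3938 m.
v = −0.0891·22.51·0.46793·[1 + 0.0891·0.88377/0.3938] = -1.1264 m/s.
|v| = 1.1264 m/s = 1126.4 mm/s.

1130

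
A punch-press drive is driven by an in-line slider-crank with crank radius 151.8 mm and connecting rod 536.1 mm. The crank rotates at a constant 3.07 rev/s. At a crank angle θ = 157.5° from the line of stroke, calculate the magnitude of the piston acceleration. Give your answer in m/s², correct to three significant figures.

40.6

ω = 2π·3.07 = 19.29 rad/s
x(θ) = r cosθ + √(L² − r² sin²θ); with ω constant, a = ω²·d²x/dθ².
d²x/dθ² = −r cosθ − r²(cos2θ)/√u − r⁴ sin²2θ/(4u^{3/2}),  u = L² − r² sin²θ = 0.284029 m².
Substituting r = 0.1518 m, L = 0.5361 m, θ = 157.5°: d²x/dθ² = +0.10923 m.
a = ω²·d²x/dθ² = (19.29)²·(+0.10923) = +40.643 m/s²;  |a| = 40.643 m/s².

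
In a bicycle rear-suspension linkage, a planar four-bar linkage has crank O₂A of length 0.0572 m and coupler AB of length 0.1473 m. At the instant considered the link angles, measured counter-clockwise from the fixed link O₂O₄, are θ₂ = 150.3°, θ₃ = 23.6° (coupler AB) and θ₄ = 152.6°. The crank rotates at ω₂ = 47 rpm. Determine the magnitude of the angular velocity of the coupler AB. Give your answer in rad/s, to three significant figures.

ω₂ = 4.922 rad/s (from 47 rpm).
Differentiating the loop-closure r₂e^{iθ₂}+r₃e^{iθ₃}=r₁+r₄e^{iθ₄} gives r₂ω₂e^{iθ₂}+r₃ω₃e^{iθ₃}=r₄ω₄e^{iθ₄}.
Eliminating the other unknown: ω₃ = r₂ω₂ sin(θ₄−θ₂) / [r₃ sin(θ₃−θ₄)].
Numerator sine = +0.04013; denominator sine = -0.77715.
Result = 0.0572·4.922·(+0.04013) / (0.1473·(-0.77715)) = -0.098697 rad/s; magnitude 0.098697 rad/s.

0.0987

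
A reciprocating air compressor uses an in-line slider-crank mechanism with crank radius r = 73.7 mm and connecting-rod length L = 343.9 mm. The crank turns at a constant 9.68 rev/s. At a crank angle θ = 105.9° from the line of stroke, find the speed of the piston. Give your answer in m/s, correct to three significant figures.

4.05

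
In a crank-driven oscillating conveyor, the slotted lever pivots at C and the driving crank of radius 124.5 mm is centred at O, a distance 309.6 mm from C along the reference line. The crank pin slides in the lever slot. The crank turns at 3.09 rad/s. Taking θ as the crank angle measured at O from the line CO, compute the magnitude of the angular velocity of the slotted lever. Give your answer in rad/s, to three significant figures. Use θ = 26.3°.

ω = 3.09 rad/s
Crank pin A relative to C: A = (d + r cosθ, r sinθ); lever angle φ = atan2(r sinθ, d + r cosθ).
Differentiating tanφ: φ̇ = rω(d cosθ + r)/(d² + r² + 2dr cosθ).
d² + r² + 2dr cosθ = |CA|² = 0.180463 m²;  d cosθ + r = +0.40205 m.
|ω_lever| = |0.1245·3.09·+0.40205| / 0.180463 = 0.85708 rad/s.

0.857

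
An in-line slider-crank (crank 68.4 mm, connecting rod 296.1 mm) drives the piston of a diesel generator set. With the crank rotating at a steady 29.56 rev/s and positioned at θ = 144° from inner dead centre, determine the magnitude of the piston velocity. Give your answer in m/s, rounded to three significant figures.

ω = 2π·29.6 = 185.7 rad/s
For an in-line slider-crank, x = r cosθ + √(L² − r² sin²θ), so v = −rω sinθ·[1 + r cosθ/√(L² − r² sin²θ)].
With r = 0.0684 m, L = 0.2961 m, θ = 144°: √(L² − r² sin²θ) = 0.29336 m.
v = −0.0684·185.7·0.58779·[1 + 0.0684·-0.80902/0.29336] = -6.0587 m/s.
|v| = 6.0587 m/s.

6.06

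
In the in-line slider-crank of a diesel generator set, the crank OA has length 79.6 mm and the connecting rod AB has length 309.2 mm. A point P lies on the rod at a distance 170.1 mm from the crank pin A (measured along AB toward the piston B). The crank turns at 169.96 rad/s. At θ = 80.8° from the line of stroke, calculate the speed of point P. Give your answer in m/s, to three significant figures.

13.7

ω = 170 rad/s.  Crank-pin speed |V_A| = rω = 13.529 m/s, perpendicular to OA.
Rod angle: sinφ = −(r/L) sinθ ⇒ φ = -14.722°; ω_rod = −rω cosθ/√(L²−r²sin²θ) = -7.2329 rad/s.
V_P = V_A + ω_rod × AP, with AP = 0.1701 m along the rod.
Components: V_Px = −rω sinθ − a·ω_rod·sinφ = -13.667 m/s;  V_Py = rω cosθ + a·ω_rod·cosφ = +0.97307 m/s.
|V_P| = √(V_Px² + V_Py²) = 13.702 m/s.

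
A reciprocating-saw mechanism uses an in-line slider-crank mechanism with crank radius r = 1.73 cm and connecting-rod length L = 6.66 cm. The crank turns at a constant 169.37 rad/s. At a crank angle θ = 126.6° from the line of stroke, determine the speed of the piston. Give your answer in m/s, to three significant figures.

1.98

ω = 169.4 rad/s
For an in-line slider-crank, x = r cosθ + √(L² − r² sin²θ), so v = −rω sinθ·[1 + r cosθ/√(L² − r² sin²θ)].
With r = 0.0173 m, L = 0.0666 m, θ = 126.6°: √(L² − r² sin²θ) = 0.065136 m.
v = −0.0173·169.4·0.80282·[1 + 0.0173·-0.59622/0.065136] = -1.9798 m/s.
|v| = 1.9798 m/s.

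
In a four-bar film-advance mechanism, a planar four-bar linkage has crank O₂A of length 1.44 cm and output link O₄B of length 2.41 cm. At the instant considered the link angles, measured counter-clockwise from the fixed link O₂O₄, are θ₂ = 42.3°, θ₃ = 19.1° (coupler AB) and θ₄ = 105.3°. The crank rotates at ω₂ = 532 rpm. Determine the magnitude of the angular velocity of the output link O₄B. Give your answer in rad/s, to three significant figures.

13.1

ω₂ = 55.71 rad/s (from 532 rpm).
Differentiating the loop-closure r₂e^{iθ₂}+r₃e^{iθ₃}=r₁+r₄e^{iθ₄} gives r₂ω₂e^{iθ₂}+r₃ω₃e^{iθ₃}=r₄ω₄e^{iθ₄}.
Eliminating the other unknown: ω₄ = r₂ω₂ sin(θ₂−θ₃) / [r₄ sin(θ₄−θ₃)].
Numerator sine = +0.39394; denominator sine = +0.99780.
Result = 0.0144·55.71·(+0.39394) / (0.0241·(+0.99780)) = +13.142 rad/s; magnitude 13.142 rad/s.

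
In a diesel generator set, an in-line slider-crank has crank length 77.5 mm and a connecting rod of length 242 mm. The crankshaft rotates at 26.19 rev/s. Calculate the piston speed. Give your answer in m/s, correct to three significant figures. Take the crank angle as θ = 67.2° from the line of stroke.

13.3

ω = 2π·26.2 = 164.6 rad/s
For an in-line slider-crank, x = r cosθ + √(L² − r² sin²θ), so v = −rω sinθ·[1 + r cosθ/√(L² − r² sin²θ)].
With r = 0.0775 m, L = 0.242 m, θ = 67.2°: √(L² − r² sin²θ) = 0.23121 m.
v = −0.0775·164.6·0.92186·[1 + 0.0775·0.38752/0.23121] = -13.284 m/s.
|v| = 13.284 m/s.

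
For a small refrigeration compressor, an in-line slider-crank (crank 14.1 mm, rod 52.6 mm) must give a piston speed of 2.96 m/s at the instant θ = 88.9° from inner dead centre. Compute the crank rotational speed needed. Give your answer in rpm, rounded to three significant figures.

For an in-line slider-crank, |v_piston| = rω|sinθ|·[1 + r cosθ/√(L² − r² sin²θ)].
With r = 0.0141 m, L = 0.0526 m, θ = 88.9°: the bracketed kinematic factor |dx/dθ| = 0.014173 m.
ω = v/|dx/dθ| = 2.96/0.014173 = 208.85 rad/s.
N = 60ω/(2π) = 1994.4 rpm.

1990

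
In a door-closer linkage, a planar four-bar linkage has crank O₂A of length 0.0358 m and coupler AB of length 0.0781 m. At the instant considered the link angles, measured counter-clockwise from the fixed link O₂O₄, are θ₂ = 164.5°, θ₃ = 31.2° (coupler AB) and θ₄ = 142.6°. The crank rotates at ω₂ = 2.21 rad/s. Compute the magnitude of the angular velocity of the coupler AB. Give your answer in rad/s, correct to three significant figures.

ω₂ = 2.21 rad/s
Differentiating the loop-closure r₂e^{iθ₂}+r₃e^{iθ₃}=r₁+r₄e^{iθ₄} gives r₂ω₂e^{iθ₂}+r₃ω₃e^{iθ₃}=r₄ω₄e^{iθ₄}.
Eliminating the other unknown: ω₃ = r₂ω₂ sin(θ₄−θ₂) / [r₃ sin(θ₃−θ₄)].
Numerator sine = -0.37299; denominator sine = -0.93106.
Result = 0.0358·2.21·(-0.37299) / (0.0781·(-0.93106)) = +0.40583 rad/s; magnitude 0.40583 rad/s.

0.406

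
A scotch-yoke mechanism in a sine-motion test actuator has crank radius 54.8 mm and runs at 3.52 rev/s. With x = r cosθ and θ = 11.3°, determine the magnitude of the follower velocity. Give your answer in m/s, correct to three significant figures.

ω = 22.12 rad/s (from 3.52 rev/s).
x = r cosθ ⇒ ẋ = −rω sinθ.
|v| = rω|sinθ| = 0.0548·22.12·|sin 11.3°| = 0.23749 m/s.

0.237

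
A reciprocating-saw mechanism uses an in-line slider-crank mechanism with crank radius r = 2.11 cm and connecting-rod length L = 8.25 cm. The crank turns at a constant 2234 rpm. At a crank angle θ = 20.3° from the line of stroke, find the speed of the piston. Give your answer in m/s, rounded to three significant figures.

ω = 2π·2234/60 = 233.9 rad/s
For an in-line slider-crank, x = r cosθ + √(L² − r² sin²θ), so v = −rω sinθ·[1 + r cosθ/√(L² − r² sin²θ)].
With r = 0.0211 m, L = 0.0825 m, θ = 20.3°: √(L² − r² sin²θ) = 0.082175 m.
v = −0.0211·233.9·0.34694·[1 + 0.0211·0.93789/0.082175] = -2.125 m/s.
|v| = 2.125 m/s.

2.12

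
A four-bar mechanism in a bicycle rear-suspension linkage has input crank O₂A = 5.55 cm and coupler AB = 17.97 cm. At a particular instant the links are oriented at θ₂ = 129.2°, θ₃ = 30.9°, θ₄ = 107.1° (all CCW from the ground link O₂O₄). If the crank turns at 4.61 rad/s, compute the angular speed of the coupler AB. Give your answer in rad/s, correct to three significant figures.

ω₂ = 4.61 rad/s
Differentiating the loop-closure r₂e^{iθ₂}+r₃e^{iθ₃}=r₁+r₄e^{iθ₄} gives r₂ω₂e^{iθ₂}+r₃ω₃e^{iθ₃}=r₄ω₄e^{iθ₄}.
Eliminating the other unknown: ω₃ = r₂ω₂ sin(θ₄−θ₂) / [r₃ sin(θ₃−θ₄)].
Numerator sine = -0.37622; denominator sine = -0.97113.
Result = 0.0555·4.61·(-0.37622) / (0.1797·(-0.97113)) = +0.55159 rad/s; magnitude 0.55159 rad/s.

0.552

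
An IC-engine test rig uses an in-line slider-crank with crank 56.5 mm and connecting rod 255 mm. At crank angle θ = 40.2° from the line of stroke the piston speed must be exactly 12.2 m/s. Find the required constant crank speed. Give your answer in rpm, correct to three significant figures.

2730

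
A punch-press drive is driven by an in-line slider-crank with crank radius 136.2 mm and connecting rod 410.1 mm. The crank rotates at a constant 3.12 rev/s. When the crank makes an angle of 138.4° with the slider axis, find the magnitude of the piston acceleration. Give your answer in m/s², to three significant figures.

ω = 2π·3.12 = 19.6 rad/s
x(θ) = r cosθ + √(L² − r² sin²θ); with ω constant, a = ω²·d²x/dθ².
d²x/dθ² = −r cosθ − r²(cos2θ)/√u − r⁴ sin²2θ/(4u^{3/2}),  u = L² − r² sin²θ = 0.160005 m².
Substituting r = 0.1362 m, L = 0.4101 m, θ = 138.4°: d²x/dθ² = +0.095034 m.
a = ω²·d²x/dθ² = (19.6)²·(+0.095034) = +36.521 m/s²;  |a| = 36.521 m/s².

36.5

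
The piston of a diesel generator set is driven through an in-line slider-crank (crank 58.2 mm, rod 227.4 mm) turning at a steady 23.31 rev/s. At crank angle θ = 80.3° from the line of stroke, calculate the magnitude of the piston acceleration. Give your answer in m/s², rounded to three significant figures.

ω = 2π·23.3 = 146.5 rad/s
x(θ) = r cosθ + √(L² − r² sin²θ); with ω constant, a = ω²·d²x/dθ².
d²x/dθ² = −r cosθ − r²(cos2θ)/√u − r⁴ sin²2θ/(4u^{3/2}),  u = L² − r² sin²θ = 0.0484197 m².
Substituting r = 0.0582 m, L = 0.2274 m, θ = 80.3°: d²x/dθ² = +0.0046836 m.
a = ω²·d²x/dθ² = (146.5)²·(+0.0046836) = +100.47 m/s²;  |a| = 100.47 m/s².

100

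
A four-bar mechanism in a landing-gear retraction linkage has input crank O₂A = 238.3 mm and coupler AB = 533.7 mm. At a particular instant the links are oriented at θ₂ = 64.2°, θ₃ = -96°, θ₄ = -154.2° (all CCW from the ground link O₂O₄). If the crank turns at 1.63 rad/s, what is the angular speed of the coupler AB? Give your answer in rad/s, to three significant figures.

0.532

ω₂ = 1.63 rad/s
Differentiating the loop-closure r₂e^{iθ₂}+r₃e^{iθ₃}=r₁+r₄e^{iθ₄} gives r₂ω₂e^{iθ₂}+r₃ω₃e^{iθ₃}=r₄ω₄e^{iθ₄}.
Eliminating the other unknown: ω₃ = r₂ω₂ sin(θ₄−θ₂) / [r₃ sin(θ₃−θ₄)].
Numerator sine = +0.62115; denominator sine = +0.84989.
Result = 0.2383·1.63·(+0.62115) / (0.5337·(+0.84989)) = +0.53192 rad/s; magnitude 0.53192 rad/s.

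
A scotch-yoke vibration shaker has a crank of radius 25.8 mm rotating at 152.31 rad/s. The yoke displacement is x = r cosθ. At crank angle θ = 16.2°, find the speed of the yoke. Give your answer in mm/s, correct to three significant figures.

ω = 152.3 rad/s
x = r cosθ ⇒ ẋ = −rω sinθ.
|v| = rω|sinθ| = 0.0258·152.3·|sin 16.2°| = 1.0963 m/s = 1096.3 mm/s.

1100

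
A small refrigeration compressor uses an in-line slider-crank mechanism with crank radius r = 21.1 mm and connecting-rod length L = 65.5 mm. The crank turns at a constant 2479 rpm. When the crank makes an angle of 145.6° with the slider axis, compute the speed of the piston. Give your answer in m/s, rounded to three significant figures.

ω = 2π·2479/60 = 259.6 rad/s
For an in-line slider-crank, x = r cosθ + √(L² − r² sin²θ), so v = −rω sinθ·[1 + r cosθ/√(L² − r² sin²θ)].
With r = 0.0211 m, L = 0.0655 m, θ = 145.6°: √(L² − r² sin²θ) = 0.064406 m.
v = −0.0211·259.6·0.56497·[1 + 0.0211·-0.82511/0.064406] = -2.2581 m/s.
|v| = 2.2581 m/s.

2.26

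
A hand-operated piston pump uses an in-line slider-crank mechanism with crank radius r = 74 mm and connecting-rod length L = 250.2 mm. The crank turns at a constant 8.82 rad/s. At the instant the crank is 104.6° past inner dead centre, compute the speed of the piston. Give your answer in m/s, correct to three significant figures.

ω = 8.82 rad/s
For an in-line slider-crank, x = r cosθ + √(L² − r² sin²θ), so v = −rω sinθ·[1 + r cosθ/√(L² − r² sin²θ)].
With r = 0.074 m, L = 0.2502 m, θ = 104.6°: √(L² − r² sin²θ) = 0.23973 m.
v = −0.074·8.82·0.96771·[1 + 0.074·-0.25207/0.23973] = -0.58246 m/s.
|v| = 0.58246 m/s.

0.582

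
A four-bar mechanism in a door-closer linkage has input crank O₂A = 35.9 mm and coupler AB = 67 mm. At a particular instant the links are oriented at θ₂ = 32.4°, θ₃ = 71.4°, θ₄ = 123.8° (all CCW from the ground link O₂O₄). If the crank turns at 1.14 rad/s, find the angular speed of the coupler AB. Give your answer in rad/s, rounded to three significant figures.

ω₂ = 1.14 rad/s
Differentiating the loop-closure r₂e^{iθ₂}+r₃e^{iθ₃}=r₁+r₄e^{iθ₄} gives r₂ω₂e^{iθ₂}+r₃ω₃e^{iθ₃}=r₄ω₄e^{iθ₄}.
Eliminating the other unknown: ω₃ = r₂ω₂ sin(θ₄−θ₂) / [r₃ sin(θ₃−θ₄)].
Numerator sine = +0.99970; denominator sine = -0.79229.
Result = 0.0359·1.14·(+0.99970) / (0.067·(-0.79229)) = -0.77075 rad/s; magnitude 0.77075 rad/s.

0.771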